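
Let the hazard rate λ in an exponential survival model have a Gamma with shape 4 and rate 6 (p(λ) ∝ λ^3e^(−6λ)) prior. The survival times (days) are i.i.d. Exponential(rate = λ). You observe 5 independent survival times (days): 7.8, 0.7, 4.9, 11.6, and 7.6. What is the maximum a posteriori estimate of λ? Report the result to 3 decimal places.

The Exponential(rate=λ) likelihood is ∝ λ^n e^(−λΣtᵢ). Here n = 5 and Σtᵢ = 7.8 + 0.7 + 4.9 + 11.6 + 7.6 = 32.6.
Posterior ∝ λ^3e^(−6λ) · λ^5e^(−32.6λ) = λ^8e^(−38.6λ), i.e. Gamma(9, 38.6).
Mode = (a−1)/b = 8/38.6 ≈ 0.207.

λ̂_MAP = 0.207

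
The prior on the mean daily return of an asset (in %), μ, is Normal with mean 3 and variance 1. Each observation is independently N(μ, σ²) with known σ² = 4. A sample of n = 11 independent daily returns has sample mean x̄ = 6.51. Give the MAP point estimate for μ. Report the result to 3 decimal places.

μ̂_MAP = 5.574

n = 11, x̄ = 6.51.
For a Normal prior and Normal likelihood with known variance, the posterior is Normal; its mode equals its mean, the precision-weighted average.
Prior precision 1/σ₀² = 1/1 = 1; data precision n/σ² = 11/4 = 2.75.
μ̂ = (1·3 + 2.75·6.51) / (1 + 2.75) = 20.9025/3.75 = 5.574.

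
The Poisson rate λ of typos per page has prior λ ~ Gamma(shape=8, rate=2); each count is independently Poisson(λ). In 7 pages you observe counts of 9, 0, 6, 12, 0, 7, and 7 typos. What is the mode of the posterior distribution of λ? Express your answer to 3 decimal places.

λ̂_MAP = 5.333

Σxᵢ = 9+0+6+12+0+7+7 = 41, with n = 7.
Posterior ∝ λ^7e^(−2λ) · λ^41e^(−7λ) = λ^48e^(−9λ), i.e. Gamma(shape=49, rate=9).
The mode of a Gamma(a, b) with a ≥ 1 (shape–rate) is (a−1)/b = 48/9 ≈ 5.333.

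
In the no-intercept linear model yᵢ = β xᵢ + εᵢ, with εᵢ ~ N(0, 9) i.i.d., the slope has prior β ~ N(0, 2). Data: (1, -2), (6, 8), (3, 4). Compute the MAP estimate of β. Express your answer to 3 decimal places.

log p(β | y) = −Σ(yᵢ − βxᵢ)²/(2·9) − β²/(2·2) + const.
Setting the derivative to zero: Σxᵢ(yᵢ − βxᵢ)/9 − β/2 = 0, so β = Σxᵢyᵢ / (Σxᵢ² + σ²/τ²).
Σxᵢyᵢ = 1·(-2) + 6·8 + 3·4 = 58; Σxᵢ² = 46; σ²/τ² = 4.5.
β̂_MAP = 58 / (46 + 4.5) = 58/50.5 ≈ 1.149.

β̂_MAP = 1.149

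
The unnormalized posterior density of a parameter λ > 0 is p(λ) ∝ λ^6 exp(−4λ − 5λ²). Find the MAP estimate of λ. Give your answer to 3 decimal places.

ℓ'(λ) = 6/λ − 4 − 10λ. Setting this to zero and multiplying by λ: 10λ² + 4λ − 6 = 0.
λ = (−4 + √(4² + 4·10·6)) / (2·10) = (−4 + √256) / 20 = (−4 + 16)/20 = 3/5.
ℓ''(λ) = −6/λ² − 10 < 0, confirming a maximum.

λ̂_MAP = 0.600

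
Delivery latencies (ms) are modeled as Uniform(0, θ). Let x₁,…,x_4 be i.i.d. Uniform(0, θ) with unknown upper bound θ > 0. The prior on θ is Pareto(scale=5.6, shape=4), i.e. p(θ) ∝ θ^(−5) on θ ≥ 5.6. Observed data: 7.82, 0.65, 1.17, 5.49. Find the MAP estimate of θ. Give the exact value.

The Uniform(0, θ) likelihood is θ^(−n) for θ ≥ max(xᵢ), zero otherwise. Here max(xᵢ) = 7.82.
Posterior ∝ θ^(−5) · θ^(−4) = θ^(−9) on θ ≥ max(5.6, 7.82) = 7.82.
This density is strictly decreasing in θ, so the posterior mode lies at the lower boundary of the support.

θ̂_MAP = 7.82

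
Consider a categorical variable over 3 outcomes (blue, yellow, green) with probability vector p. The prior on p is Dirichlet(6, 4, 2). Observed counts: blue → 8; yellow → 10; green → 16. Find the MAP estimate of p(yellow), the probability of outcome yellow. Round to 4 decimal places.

MAP estimate of p(yellow) = 0.3023

The posterior is Dirichlet(αᵢ + nᵢ) = Dirichlet(14, 14, 18).
For a Dirichlet(a₁,…,a_K) with all aᵢ > 1, the mode has j-th component (aⱼ − 1)/(Σaᵢ − K).
Here Σaᵢ = 46 and K = 3, so p(yellow) = (14 − 1)/(46 − 3) = 13/43 ≈ 0.3023.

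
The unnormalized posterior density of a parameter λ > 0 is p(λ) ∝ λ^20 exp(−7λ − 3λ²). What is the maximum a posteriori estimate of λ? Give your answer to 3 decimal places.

λ̂_MAP = 1.333

ℓ'(λ) = 20/λ − 7 − 6λ. Setting this to zero and multiplying by λ: 6λ² + 7λ − 20 = 0.
λ = (−7 + √(7² + 4·6·20)) / (2·6) = (−7 + √529) / 12 = (−7 + 23)/12 = 4/3.
ℓ''(λ) = −20/λ² − 6 < 0, confirming a maximum.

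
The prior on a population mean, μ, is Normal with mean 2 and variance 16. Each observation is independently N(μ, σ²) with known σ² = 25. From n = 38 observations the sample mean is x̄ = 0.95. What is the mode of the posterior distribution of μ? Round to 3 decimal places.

μ̂_MAP = 0.991

n = 38, x̄ = 0.95.
For a Normal prior and Normal likelihood with known variance, the posterior is Normal; its mode equals its mean, the precision-weighted average.
Prior precision 1/σ₀² = 1/16 = 0.0625; data precision n/σ² = 38/25 = 1.52.
μ̂ = (0.0625·2 + 1.52·0.95) / (0.0625 + 1.52) = 1.569/1.5825 = 1046/1055 ≈ 0.991.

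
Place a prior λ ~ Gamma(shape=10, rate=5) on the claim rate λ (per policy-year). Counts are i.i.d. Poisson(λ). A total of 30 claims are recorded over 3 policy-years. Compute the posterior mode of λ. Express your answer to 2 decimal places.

Σxᵢ = 30, n = 3.
Posterior ∝ λ^9e^(−5λ) · λ^30e^(−3λ) = λ^39e^(−8λ), i.e. Gamma(shape=40, rate=8).
The mode of a Gamma(a, b) with a ≥ 1 (shape–rate) is (a−1)/b = 39/8 ≈ 4.88.

λ̂_MAP = 4.88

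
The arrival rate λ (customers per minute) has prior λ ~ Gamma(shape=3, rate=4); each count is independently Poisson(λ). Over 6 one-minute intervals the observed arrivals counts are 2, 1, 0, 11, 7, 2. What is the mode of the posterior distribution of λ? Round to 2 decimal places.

Σxᵢ = 2+1+0+11+7+2 = 23, with n = 6.
Posterior ∝ λ^2e^(−4λ) · λ^23e^(−6λ) = λ^25e^(−10λ), i.e. Gamma(shape=26, rate=10).
The mode of a Gamma(a, b) with a ≥ 1 (shape–rate) is (a−1)/b = 25/10 ≈ 2.50.

λ̂_MAP = 2.50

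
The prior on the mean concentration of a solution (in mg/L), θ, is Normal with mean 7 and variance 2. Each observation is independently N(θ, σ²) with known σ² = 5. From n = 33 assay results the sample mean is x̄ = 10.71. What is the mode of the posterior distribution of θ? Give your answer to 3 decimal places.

θ̂_MAP = 10.449

n = 33, x̄ = 10.71.
For a Normal prior and Normal likelihood with known variance, the posterior is Normal; its mode equals its mean, the precision-weighted average.
Prior precision 1/σ₀² = 1/2 = 0.5; data precision n/σ² = 33/5 = 6.6.
θ̂ = (0.5·7 + 6.6·10.71) / (0.5 + 6.6) = 74.186/7.1 = 37093/3550 ≈ 10.449.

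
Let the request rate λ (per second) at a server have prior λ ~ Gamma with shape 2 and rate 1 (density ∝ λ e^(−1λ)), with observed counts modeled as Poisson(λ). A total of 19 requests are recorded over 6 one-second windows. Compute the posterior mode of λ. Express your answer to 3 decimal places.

λ̂_MAP = 2.857

Σxᵢ = 19, n = 6.
Posterior ∝ λe^(−1λ) · λ^19e^(−6λ) = λ^20e^(−7λ), i.e. Gamma(shape=21, rate=7).
The mode of a Gamma(a, b) with a ≥ 1 (shape–rate) is (a−1)/b = 20/7 ≈ 2.857.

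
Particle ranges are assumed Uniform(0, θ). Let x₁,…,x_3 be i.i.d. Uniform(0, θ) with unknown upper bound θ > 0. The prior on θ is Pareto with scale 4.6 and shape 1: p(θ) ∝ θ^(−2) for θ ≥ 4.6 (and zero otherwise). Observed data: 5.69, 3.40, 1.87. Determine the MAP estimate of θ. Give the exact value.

The Uniform(0, θ) likelihood is θ^(−n) for θ ≥ max(xᵢ), zero otherwise. Here max(xᵢ) = 5.69.
Posterior ∝ θ^(−2) · θ^(−3) = θ^(−5) on θ ≥ max(4.6, 5.69) = 5.69.
This density is strictly decreasing in θ, so the posterior mode lies at the lower boundary of the support.

θ̂_MAP = 5.69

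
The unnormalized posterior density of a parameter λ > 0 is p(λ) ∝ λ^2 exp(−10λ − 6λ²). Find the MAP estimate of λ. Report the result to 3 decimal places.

ℓ'(λ) = 2/λ − 10 − 12λ. Setting this to zero and multiplying by λ: 12λ² + 10λ − 2 = 0.
λ = (−10 + √(10² + 4·12·2)) / (2·12) = (−10 + √196) / 24 = (−10 + 14)/24 = 1/6.
ℓ''(λ) = −2/λ² − 12 < 0, confirming a maximum.

λ̂_MAP = 0.167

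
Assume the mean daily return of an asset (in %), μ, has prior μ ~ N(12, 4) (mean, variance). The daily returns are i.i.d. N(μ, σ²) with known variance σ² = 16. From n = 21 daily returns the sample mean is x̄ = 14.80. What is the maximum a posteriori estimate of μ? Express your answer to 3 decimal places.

n = 21, x̄ = 14.80.
For a Normal prior and Normal likelihood with known variance, the posterior is Normal; its mode equals its mean, the precision-weighted average.
Prior precision 1/σ₀² = 1/4 = 0.25; data precision n/σ² = 21/16 = 1.3125.
μ̂ = (0.25·12 + 1.3125·14.8) / (0.25 + 1.3125) = 22.425/1.5625 = 14.352.

μ̂_MAP = 14.352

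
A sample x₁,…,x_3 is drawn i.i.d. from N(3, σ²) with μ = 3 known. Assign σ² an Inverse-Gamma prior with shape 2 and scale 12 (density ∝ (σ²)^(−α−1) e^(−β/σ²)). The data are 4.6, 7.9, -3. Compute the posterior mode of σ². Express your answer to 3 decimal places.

Sum of squared deviations about the known mean: SS = (4.6−3)² + (7.9−3)² + (-3−3)² = 62.57.
The Normal likelihood contributes (σ²)^(−n/2) exp(−SS/(2σ²)), so the posterior is Inverse-Gamma(α + n/2, β + SS/2) = Inverse-Gamma(3.5, 43.285).
The mode of Inverse-Gamma(a, b) is b/(a+1) = 43.285/4.5 ≈ 9.619.

σ̂²_MAP = 9.619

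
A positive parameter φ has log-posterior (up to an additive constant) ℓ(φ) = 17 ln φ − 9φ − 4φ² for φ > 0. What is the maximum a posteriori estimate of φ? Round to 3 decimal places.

φ̂_MAP = 1.000

ℓ'(φ) = 17/φ − 9 − 8φ. Setting this to zero and multiplying by φ: 8φ² + 9φ − 17 = 0.
φ = (−9 + √(9² + 4·8·17)) / (2·8) = (−9 + √625) / 16 = (−9 + 25)/16 = 1.
ℓ''(φ) = −17/φ² − 8 < 0, confirming a maximum.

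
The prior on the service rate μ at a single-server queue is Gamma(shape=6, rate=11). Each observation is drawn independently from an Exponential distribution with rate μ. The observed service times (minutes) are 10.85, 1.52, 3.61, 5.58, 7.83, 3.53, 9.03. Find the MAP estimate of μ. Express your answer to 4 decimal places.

μ̂_MAP = 0.2266

The Exponential(rate=μ) likelihood is ∝ μ^n e^(−μΣtᵢ). Here n = 7 and Σtᵢ = 10.85 + 1.52 + 3.61 + 5.58 + 7.83 + 3.53 + 9.03 = 41.95.
Posterior ∝ μ^5e^(−11μ) · μ^7e^(−41.95μ) = μ^12e^(−52.95μ), i.e. Gamma(13, 52.95).
Mode = (a−1)/b = 12/52.95 ≈ 0.2266.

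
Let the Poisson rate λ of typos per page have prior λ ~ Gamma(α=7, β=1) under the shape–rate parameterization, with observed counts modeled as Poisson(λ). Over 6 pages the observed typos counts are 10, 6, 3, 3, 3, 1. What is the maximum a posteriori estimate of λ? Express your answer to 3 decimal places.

λ̂_MAP = 4.571

Σxᵢ = 10+6+3+3+3+1 = 26, with n = 6.
Posterior ∝ λ^6e^(−1λ) · λ^26e^(−6λ) = λ^32e^(−7λ), i.e. Gamma(shape=33, rate=7).
The mode of a Gamma(a, b) with a ≥ 1 (shape–rate) is (a−1)/b = 32/7 ≈ 4.571.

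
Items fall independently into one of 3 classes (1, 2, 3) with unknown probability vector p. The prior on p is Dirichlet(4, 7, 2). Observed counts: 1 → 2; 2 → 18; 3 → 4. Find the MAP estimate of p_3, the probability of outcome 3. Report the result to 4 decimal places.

MAP estimate: 0.1471

The posterior is Dirichlet(αᵢ + nᵢ) = Dirichlet(6, 25, 6).
For a Dirichlet(a₁,…,a_K) with all aᵢ > 1, the mode has j-th component (aⱼ − 1)/(Σaᵢ − K).
Here Σaᵢ = 37 and K = 3, so p_3 = (6 − 1)/(37 − 3) = 5/34 ≈ 0.1471.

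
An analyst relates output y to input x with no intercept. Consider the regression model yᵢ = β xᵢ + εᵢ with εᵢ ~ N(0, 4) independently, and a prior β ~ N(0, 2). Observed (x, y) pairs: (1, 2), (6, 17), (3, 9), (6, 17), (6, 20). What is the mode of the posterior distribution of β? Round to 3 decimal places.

log p(β | y) = −Σ(yᵢ − βxᵢ)²/(2·4) − β²/(2·2) + const.
Setting the derivative to zero: Σxᵢ(yᵢ − βxᵢ)/4 − β/2 = 0, so β = Σxᵢyᵢ / (Σxᵢ² + σ²/τ²).
Σxᵢyᵢ = 1·2 + 6·17 + 3·9 + 6·17 + 6·20 = 353; Σxᵢ² = 118; σ²/τ² = 2.
β̂_MAP = 353 / (118 + 2) = 353/120 ≈ 2.942.

β̂_MAP = 2.942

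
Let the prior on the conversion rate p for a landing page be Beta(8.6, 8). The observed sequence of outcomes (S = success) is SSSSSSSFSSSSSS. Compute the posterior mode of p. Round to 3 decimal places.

Prior: Beta(8.6, 8).
Data: 13 successes in 14 trials (from the sequence). The binomial likelihood contributes p^13(1−p)^1, so the posterior is Beta(8.6+13, 8+1) = Beta(21.6, 9).
For Beta(a, b) with a, b > 1 the mode is (a−1)/(a+b−2) = 20.6/28.6 ≈ 0.720.

p̂_MAP = 0.720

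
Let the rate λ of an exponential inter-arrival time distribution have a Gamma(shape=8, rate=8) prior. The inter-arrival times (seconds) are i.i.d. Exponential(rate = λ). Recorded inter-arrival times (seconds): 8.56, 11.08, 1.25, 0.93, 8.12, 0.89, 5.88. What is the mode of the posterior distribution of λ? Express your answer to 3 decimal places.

The Exponential(rate=λ) likelihood is ∝ λ^n e^(−λΣtᵢ). Here n = 7 and Σtᵢ = 8.56 + 11.08 + 1.25 + 0.93 + 8.12 + 0.89 + 5.88 = 36.71.
Posterior ∝ λ^7e^(−8λ) · λ^7e^(−36.71λ) = λ^14e^(−44.71λ), i.e. Gamma(15, 44.71).
Mode = (a−1)/b = 14/44.71 ≈ 0.313.

λ̂_MAP = 0.313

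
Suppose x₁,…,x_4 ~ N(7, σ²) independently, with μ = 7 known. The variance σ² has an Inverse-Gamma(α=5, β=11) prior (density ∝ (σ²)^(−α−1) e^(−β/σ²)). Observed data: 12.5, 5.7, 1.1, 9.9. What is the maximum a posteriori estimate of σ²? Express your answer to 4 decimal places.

σ̂²_MAP = 6.0725

Sum of squared deviations about the known mean: SS = (12.5−7)² + (5.7−7)² + (1.1−7)² + (9.9−7)² = 75.16.
The Normal likelihood contributes (σ²)^(−n/2) exp(−SS/(2σ²)), so the posterior is Inverse-Gamma(α + n/2, β + SS/2) = Inverse-Gamma(7, 48.58).
The mode of Inverse-Gamma(a, b) is b/(a+1) = 48.58/8 ≈ 6.0725.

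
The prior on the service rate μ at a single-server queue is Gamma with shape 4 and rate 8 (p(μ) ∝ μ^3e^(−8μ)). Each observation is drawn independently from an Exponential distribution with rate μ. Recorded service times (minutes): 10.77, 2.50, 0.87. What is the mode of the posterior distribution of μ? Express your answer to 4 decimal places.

μ̂_MAP = 0.2710

The Exponential(rate=μ) likelihood is ∝ μ^n e^(−μΣtᵢ). Here n = 3 and Σtᵢ = 10.77 + 2.50 + 0.87 = 14.14.
Posterior ∝ μ^3e^(−8μ) · μ^3e^(−14.14μ) = μ^6e^(−22.14μ), i.e. Gamma(7, 22.14).
Mode = (a−1)/b = 6/22.14 ≈ 0.2710.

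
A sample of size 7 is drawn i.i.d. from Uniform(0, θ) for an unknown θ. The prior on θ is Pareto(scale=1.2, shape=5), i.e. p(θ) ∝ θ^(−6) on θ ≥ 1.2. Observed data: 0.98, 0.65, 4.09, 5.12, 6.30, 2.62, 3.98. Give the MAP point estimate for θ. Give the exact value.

The Uniform(0, θ) likelihood is θ^(−n) for θ ≥ max(xᵢ), zero otherwise. Here max(xᵢ) = 6.30.
Posterior ∝ θ^(−6) · θ^(−7) = θ^(−13) on θ ≥ max(1.2, 6.30) = 6.30.
This density is strictly decreasing in θ, so the posterior mode lies at the lower boundary of the support.

θ̂_MAP = 6.30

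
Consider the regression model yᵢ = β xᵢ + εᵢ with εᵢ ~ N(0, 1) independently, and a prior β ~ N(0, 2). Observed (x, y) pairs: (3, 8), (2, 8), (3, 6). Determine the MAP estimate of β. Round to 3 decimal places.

log p(β | y) = −Σ(yᵢ − βxᵢ)²/(2·1) − β²/(2·2) + const.
Setting the derivative to zero: Σxᵢ(yᵢ − βxᵢ)/1 − β/2 = 0, so β = Σxᵢyᵢ / (Σxᵢ² + σ²/τ²).
Σxᵢyᵢ = 3·8 + 2·8 + 3·6 = 58; Σxᵢ² = 22; σ²/τ² = 0.5.
β̂_MAP = 58 / (22 + 0.5) = 58/22.5 ≈ 2.578.

β̂_MAP = 2.578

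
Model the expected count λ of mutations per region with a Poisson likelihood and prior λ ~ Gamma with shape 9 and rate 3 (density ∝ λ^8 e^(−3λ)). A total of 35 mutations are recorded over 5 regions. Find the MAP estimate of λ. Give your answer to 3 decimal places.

Σxᵢ = 35, n = 5.
Posterior ∝ λ^8e^(−3λ) · λ^35e^(−5λ) = λ^43e^(−8λ), i.e. Gamma(shape=44, rate=8).
The mode of a Gamma(a, b) with a ≥ 1 (shape–rate) is (a−1)/b = 43/8 ≈ 5.375.

λ̂_MAP = 5.375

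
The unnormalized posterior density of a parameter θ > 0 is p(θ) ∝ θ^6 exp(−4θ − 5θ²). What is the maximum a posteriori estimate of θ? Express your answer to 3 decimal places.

ℓ'(θ) = 6/θ − 4 − 10θ. Setting this to zero and multiplying by θ: 10θ² + 4θ − 6 = 0.
θ = (−4 + √(4² + 4·10·6)) / (2·10) = (−4 + √256) / 20 = (−4 + 16)/20 = 3/5.
ℓ''(θ) = −6/θ² − 10 < 0, confirming a maximum.

θ̂_MAP = 0.600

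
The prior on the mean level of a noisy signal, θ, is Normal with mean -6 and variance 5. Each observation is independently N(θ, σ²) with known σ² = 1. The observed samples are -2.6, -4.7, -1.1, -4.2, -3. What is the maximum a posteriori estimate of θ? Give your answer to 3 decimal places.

θ̂_MAP = -3.231

n = 5; x̄ = ((-2.6) + (-4.7) + (-1.1) + (-4.2) + (-3))/5 = -15.6/5 = -3.12.
For a Normal prior and Normal likelihood with known variance, the posterior is Normal; its mode equals its mean, the precision-weighted average.
Prior precision 1/σ₀² = 1/5 = 0.2; data precision n/σ² = 5/1 = 5.
θ̂ = (0.2·(-6) + 5·(-3.12)) / (0.2 + 5) = (-16.8)/5.2 = -42/13 ≈ -3.231.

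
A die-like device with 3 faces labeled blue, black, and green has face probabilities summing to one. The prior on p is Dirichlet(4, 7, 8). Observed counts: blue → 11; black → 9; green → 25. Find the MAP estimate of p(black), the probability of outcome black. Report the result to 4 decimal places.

MAP estimate of p(black) = 0.2459

The posterior is Dirichlet(αᵢ + nᵢ) = Dirichlet(15, 16, 33).
For a Dirichlet(a₁,…,a_K) with all aᵢ > 1, the mode has j-th component (aⱼ − 1)/(Σaᵢ − K).
Here Σaᵢ = 64 and K = 3, so p(black) = (16 − 1)/(64 − 3) = 15/61 ≈ 0.2459.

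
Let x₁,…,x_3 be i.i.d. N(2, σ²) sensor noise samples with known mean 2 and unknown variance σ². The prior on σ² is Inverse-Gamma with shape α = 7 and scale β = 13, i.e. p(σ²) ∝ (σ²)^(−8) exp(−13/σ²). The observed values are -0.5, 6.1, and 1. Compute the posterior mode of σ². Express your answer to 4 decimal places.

Sum of squared deviations about the known mean: SS = (-0.5−2)² + (6.1−2)² + (1−2)² = 24.06.
The Normal likelihood contributes (σ²)^(−n/2) exp(−SS/(2σ²)), so the posterior is Inverse-Gamma(α + n/2, β + SS/2) = Inverse-Gamma(8.5, 25.03).
The mode of Inverse-Gamma(a, b) is b/(a+1) = 25.03/9.5 ≈ 2.6347.

σ̂²_MAP = 2.6347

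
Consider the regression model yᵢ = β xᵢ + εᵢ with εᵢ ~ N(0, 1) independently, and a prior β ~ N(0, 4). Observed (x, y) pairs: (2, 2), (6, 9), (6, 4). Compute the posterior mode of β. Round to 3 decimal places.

log p(β | y) = −Σ(yᵢ − βxᵢ)²/(2·1) − β²/(2·4) + const.
Setting the derivative to zero: Σxᵢ(yᵢ − βxᵢ)/1 − β/4 = 0, so β = Σxᵢyᵢ / (Σxᵢ² + σ²/τ²).
Σxᵢyᵢ = 2·2 + 6·9 + 6·4 = 82; Σxᵢ² = 76; σ²/τ² = 0.25.
β̂_MAP = 82 / (76 + 0.25) = 82/76.25 ≈ 1.075.

β̂_MAP = 1.075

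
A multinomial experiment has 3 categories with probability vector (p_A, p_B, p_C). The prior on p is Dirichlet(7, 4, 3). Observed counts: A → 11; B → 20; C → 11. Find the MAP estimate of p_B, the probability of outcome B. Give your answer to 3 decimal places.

MAP estimate of p_B = 0.434

The posterior is Dirichlet(αᵢ + nᵢ) = Dirichlet(18, 24, 14).
For a Dirichlet(a₁,…,a_K) with all aᵢ > 1, the mode has j-th component (aⱼ − 1)/(Σaᵢ − K).
Here Σaᵢ = 56 and K = 3, so p_B = (24 − 1)/(56 − 3) = 23/53 ≈ 0.434.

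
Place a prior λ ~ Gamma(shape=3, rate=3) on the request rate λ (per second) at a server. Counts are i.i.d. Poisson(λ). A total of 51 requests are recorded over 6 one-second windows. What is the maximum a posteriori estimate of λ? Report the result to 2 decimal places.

λ̂_MAP = 5.89

Σxᵢ = 51, n = 6.
Posterior ∝ λ^2e^(−3λ) · λ^51e^(−6λ) = λ^53e^(−9λ), i.e. Gamma(shape=54, rate=9).
The mode of a Gamma(a, b) with a ≥ 1 (shape–rate) is (a−1)/b = 53/9 ≈ 5.89.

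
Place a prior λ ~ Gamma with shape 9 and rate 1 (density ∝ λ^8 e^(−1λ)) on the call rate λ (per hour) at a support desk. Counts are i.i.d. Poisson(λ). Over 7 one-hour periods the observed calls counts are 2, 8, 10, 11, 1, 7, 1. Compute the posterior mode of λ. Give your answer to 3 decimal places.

Σxᵢ = 2+8+10+11+1+7+1 = 40, with n = 7.
Posterior ∝ λ^8e^(−1λ) · λ^40e^(−7λ) = λ^48e^(−8λ), i.e. Gamma(shape=49, rate=8).
The mode of a Gamma(a, b) with a ≥ 1 (shape–rate) is (a−1)/b = 48/8 ≈ 6.000.

λ̂_MAP = 6.000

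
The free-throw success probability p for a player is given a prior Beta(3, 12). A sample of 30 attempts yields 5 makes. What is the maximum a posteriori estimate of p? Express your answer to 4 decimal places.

p̂_MAP = 0.1628

Prior: Beta(3, 12).
Data: 5 successes in 30 trials. The binomial likelihood contributes p^5(1−p)^25, so the posterior is Beta(3+5, 12+25) = Beta(8, 37).
For Beta(a, b) with a, b > 1 the mode is (a−1)/(a+b−2) = 7/43 ≈ 0.1628.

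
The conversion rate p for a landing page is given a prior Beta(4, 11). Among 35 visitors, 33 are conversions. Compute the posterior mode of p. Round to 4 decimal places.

p̂_MAP = 0.7500

Prior: Beta(4, 11).
Data: 33 successes in 35 trials. The binomial likelihood contributes p^33(1−p)^2, so the posterior is Beta(4+33, 11+2) = Beta(37, 13).
For Beta(a, b) with a, b > 1 the mode is (a−1)/(a+b−2) = 36/48 ≈ 0.7500.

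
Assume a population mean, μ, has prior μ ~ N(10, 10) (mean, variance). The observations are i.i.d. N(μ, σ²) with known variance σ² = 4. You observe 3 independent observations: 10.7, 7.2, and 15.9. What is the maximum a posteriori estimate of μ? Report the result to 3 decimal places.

μ̂_MAP = 11.118

n = 3; x̄ = (10.7 + 7.2 + 15.9)/3 = 33.8/3 = 169/15 ≈ 11.2667.
For a Normal prior and Normal likelihood with known variance, the posterior is Normal; its mode equals its mean, the precision-weighted average.
Prior precision 1/σ₀² = 1/10 = 0.1; data precision n/σ² = 3/4 = 0.75.
μ̂ = (0.1·10 + 0.75·(169/15)) / (0.1 + 0.75) = 9.45/0.85 = 189/17 ≈ 11.118.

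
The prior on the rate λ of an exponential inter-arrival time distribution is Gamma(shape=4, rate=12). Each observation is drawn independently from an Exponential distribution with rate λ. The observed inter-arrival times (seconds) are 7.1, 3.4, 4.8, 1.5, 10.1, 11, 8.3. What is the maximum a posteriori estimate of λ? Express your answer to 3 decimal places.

The Exponential(rate=λ) likelihood is ∝ λ^n e^(−λΣtᵢ). Here n = 7 and Σtᵢ = 7.1 + 3.4 + 4.8 + 1.5 + 10.1 + 11 + 8.3 = 46.2.
Posterior ∝ λ^3e^(−12λ) · λ^7e^(−46.2λ) = λ^10e^(−58.2λ), i.e. Gamma(11, 58.2).
Mode = (a−1)/b = 10/58.2 ≈ 0.172.

λ̂_MAP = 0.172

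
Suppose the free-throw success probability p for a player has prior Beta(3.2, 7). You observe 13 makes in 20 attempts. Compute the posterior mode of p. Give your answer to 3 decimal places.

Prior: Beta(3.2, 7).
Data: 13 successes in 20 trials. The binomial likelihood contributes p^13(1−p)^7, so the posterior is Beta(3.2+13, 7+7) = Beta(16.2, 14).
For Beta(a, b) with a, b > 1 the mode is (a−1)/(a+b−2) = 15.2/28.2 ≈ 0.539.

p̂_MAP = 0.539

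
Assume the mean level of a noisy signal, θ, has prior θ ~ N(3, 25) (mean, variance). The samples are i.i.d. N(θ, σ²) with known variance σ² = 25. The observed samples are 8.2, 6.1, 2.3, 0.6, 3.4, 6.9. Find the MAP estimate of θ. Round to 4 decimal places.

n = 6; x̄ = (8.2 + 6.1 + 2.3 + 0.6 + 3.4 + 6.9)/6 = 27.5/6 = 55/12 ≈ 4.5833.
For a Normal prior and Normal likelihood with known variance, the posterior is Normal; its mode equals its mean, the precision-weighted average.
Prior precision 1/σ₀² = 1/25 = 0.04; data precision n/σ² = 6/25 = 0.24.
θ̂ = (0.04·3 + 0.24·(55/12)) / (0.04 + 0.24) = 1.22/0.28 = 61/14 ≈ 4.3571.

θ̂_MAP = 4.3571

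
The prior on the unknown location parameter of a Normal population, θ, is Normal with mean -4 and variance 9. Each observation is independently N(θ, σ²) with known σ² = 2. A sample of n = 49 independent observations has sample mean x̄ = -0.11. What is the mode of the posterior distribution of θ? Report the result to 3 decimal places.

θ̂_MAP = -0.128

n = 49, x̄ = -0.11.
For a Normal prior and Normal likelihood with known variance, the posterior is Normal; its mode equals its mean, the precision-weighted average.
Prior precision 1/σ₀² = 1/9; data precision n/σ² = 49/2 = 24.5.
θ̂ = ((1/9)·(-4) + 24.5·(-0.11)) / (1/9 + 24.5) = (-5651/1800)/(443/18) = -5651/44300 ≈ -0.128.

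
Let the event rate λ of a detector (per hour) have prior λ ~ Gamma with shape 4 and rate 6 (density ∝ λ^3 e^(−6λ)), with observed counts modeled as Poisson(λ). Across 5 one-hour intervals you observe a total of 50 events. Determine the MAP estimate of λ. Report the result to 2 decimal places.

λ̂_MAP = 4.82

Σxᵢ = 50, n = 5.
Posterior ∝ λ^3e^(−6λ) · λ^50e^(−5λ) = λ^53e^(−11λ), i.e. Gamma(shape=54, rate=11).
The mode of a Gamma(a, b) with a ≥ 1 (shape–rate) is (a−1)/b = 53/11 ≈ 4.82.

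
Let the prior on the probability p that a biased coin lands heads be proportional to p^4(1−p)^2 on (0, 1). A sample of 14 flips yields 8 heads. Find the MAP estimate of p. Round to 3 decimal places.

p̂_MAP = 0.600

The prior density ∝ p^4(1−p)^2 is the kernel of Beta(5, 3).
Data: 8 successes in 14 trials. The binomial likelihood contributes p^8(1−p)^6, so the posterior is Beta(5+8, 3+6) = Beta(13, 9).
For Beta(a, b) with a, b > 1 the mode is (a−1)/(a+b−2) = 12/20 ≈ 0.600.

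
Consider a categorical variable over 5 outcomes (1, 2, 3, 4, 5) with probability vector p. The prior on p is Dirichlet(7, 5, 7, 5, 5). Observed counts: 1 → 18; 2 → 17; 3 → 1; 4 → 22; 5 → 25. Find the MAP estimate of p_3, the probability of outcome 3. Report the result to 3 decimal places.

MAP estimate: 0.065

The posterior is Dirichlet(αᵢ + nᵢ) = Dirichlet(25, 22, 8, 27, 30).
For a Dirichlet(a₁,…,a_K) with all aᵢ > 1, the mode has j-th component (aⱼ − 1)/(Σaᵢ − K).
Here Σaᵢ = 112 and K = 5, so p_3 = (8 − 1)/(112 − 5) = 7/107 ≈ 0.065.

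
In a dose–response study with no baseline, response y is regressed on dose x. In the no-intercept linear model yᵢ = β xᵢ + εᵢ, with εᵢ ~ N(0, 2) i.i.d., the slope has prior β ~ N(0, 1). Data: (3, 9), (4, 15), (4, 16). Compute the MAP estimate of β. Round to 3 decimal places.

β̂_MAP = 3.512

log p(β | y) = −Σ(yᵢ − βxᵢ)²/(2·2) − β²/(2·1) + const.
Setting the derivative to zero: Σxᵢ(yᵢ − βxᵢ)/2 − β/1 = 0, so β = Σxᵢyᵢ / (Σxᵢ² + σ²/τ²).
Σxᵢyᵢ = 3·9 + 4·15 + 4·16 = 151; Σxᵢ² = 41; σ²/τ² = 2.
β̂_MAP = 151 / (41 + 2) = 151/43 ≈ 3.512.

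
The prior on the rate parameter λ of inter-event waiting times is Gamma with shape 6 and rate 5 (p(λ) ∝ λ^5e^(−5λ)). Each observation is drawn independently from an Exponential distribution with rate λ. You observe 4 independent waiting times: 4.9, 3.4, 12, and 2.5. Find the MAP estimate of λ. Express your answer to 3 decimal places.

The Exponential(rate=λ) likelihood is ∝ λ^n e^(−λΣtᵢ). Here n = 4 and Σtᵢ = 4.9 + 3.4 + 12 + 2.5 = 22.8.
Posterior ∝ λ^5e^(−5λ) · λ^4e^(−22.8λ) = λ^9e^(−27.8λ), i.e. Gamma(10, 27.8).
Mode = (a−1)/b = 9/27.8 ≈ 0.324.

λ̂_MAP = 0.324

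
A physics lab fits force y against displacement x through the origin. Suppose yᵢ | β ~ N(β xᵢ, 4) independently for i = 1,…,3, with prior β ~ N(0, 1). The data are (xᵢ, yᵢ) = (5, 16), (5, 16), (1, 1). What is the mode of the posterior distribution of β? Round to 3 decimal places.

log p(β | y) = −Σ(yᵢ − βxᵢ)²/(2·4) − β²/(2·1) + const.
Setting the derivative to zero: Σxᵢ(yᵢ − βxᵢ)/4 − β/1 = 0, so β = Σxᵢyᵢ / (Σxᵢ² + σ²/τ²).
Σxᵢyᵢ = 5·16 + 5·16 + 1·1 = 161; Σxᵢ² = 51; σ²/τ² = 4.
β̂_MAP = 161 / (51 + 4) = 161/55 ≈ 2.927.

β̂_MAP = 2.927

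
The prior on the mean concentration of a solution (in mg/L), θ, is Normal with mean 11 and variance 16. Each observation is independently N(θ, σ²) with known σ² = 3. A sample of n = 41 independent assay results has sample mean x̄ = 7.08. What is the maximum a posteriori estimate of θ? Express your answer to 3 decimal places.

n = 41, x̄ = 7.08.
For a Normal prior and Normal likelihood with known variance, the posterior is Normal; its mode equals its mean, the precision-weighted average.
Prior precision 1/σ₀² = 1/16 = 0.0625; data precision n/σ² = 41/3.
θ̂ = (0.0625·11 + (41/3)·7.08) / (0.0625 + 41/3) = 97.4475/(659/48) = 116937/16475 ≈ 7.098.

θ̂_MAP = 7.098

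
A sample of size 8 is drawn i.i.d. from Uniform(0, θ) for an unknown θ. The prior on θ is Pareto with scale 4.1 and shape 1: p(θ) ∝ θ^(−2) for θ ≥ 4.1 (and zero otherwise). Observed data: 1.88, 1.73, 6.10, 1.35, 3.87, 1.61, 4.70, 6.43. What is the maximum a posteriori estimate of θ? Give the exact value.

The Uniform(0, θ) likelihood is θ^(−n) for θ ≥ max(xᵢ), zero otherwise. Here max(xᵢ) = 6.43.
Posterior ∝ θ^(−2) · θ^(−8) = θ^(−10) on θ ≥ max(4.1, 6.43) = 6.43.
This density is strictly decreasing in θ, so the posterior mode lies at the lower boundary of the support.

θ̂_MAP = 6.43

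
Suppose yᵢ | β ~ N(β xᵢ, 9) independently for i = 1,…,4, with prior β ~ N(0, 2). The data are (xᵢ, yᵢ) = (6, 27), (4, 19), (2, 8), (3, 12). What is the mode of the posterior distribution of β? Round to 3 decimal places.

log p(β | y) = −Σ(yᵢ − βxᵢ)²/(2·9) − β²/(2·2) + const.
Setting the derivative to zero: Σxᵢ(yᵢ − βxᵢ)/9 − β/2 = 0, so β = Σxᵢyᵢ / (Σxᵢ² + σ²/τ²).
Σxᵢyᵢ = 6·27 + 4·19 + 2·8 + 3·12 = 290; Σxᵢ² = 65; σ²/τ² = 4.5.
β̂_MAP = 290 / (65 + 4.5) = 290/69.5 ≈ 4.173.

β̂_MAP = 4.173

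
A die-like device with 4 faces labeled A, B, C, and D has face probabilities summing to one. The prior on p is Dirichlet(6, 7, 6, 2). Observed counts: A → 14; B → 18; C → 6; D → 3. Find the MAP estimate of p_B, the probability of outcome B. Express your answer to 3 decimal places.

MAP estimate of p_B = 0.414

The posterior is Dirichlet(αᵢ + nᵢ) = Dirichlet(20, 25, 12, 5).
For a Dirichlet(a₁,…,a_K) with all aᵢ > 1, the mode has j-th component (aⱼ − 1)/(Σaᵢ − K).
Here Σaᵢ = 62 and K = 4, so p_B = (25 − 1)/(62 − 4) = 24/58 ≈ 0.414.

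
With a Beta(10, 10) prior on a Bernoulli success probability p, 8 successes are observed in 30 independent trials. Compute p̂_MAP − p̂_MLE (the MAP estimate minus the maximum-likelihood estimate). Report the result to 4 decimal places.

MAP − MLE = 0.0875

Posterior is Beta(18, 32); MAP = (18−1)/(50−2) = 17/48 ≈ 0.35417.
MLE ignores the prior: p̂_MLE = k/n = 8/30 ≈ 0.26667.
Difference = 17/48 − 8/30 = 7/80 ≈ 0.0875.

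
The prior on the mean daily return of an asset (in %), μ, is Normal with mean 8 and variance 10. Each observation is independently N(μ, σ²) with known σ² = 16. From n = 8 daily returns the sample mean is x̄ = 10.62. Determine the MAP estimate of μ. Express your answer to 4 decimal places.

μ̂_MAP = 10.1833

n = 8, x̄ = 10.62.
For a Normal prior and Normal likelihood with known variance, the posterior is Normal; its mode equals its mean, the precision-weighted average.
Prior precision 1/σ₀² = 1/10 = 0.1; data precision n/σ² = 8/16 = 0.5.
μ̂ = (0.1·8 + 0.5·10.62) / (0.1 + 0.5) = 6.11/0.6 = 611/60 ≈ 10.1833.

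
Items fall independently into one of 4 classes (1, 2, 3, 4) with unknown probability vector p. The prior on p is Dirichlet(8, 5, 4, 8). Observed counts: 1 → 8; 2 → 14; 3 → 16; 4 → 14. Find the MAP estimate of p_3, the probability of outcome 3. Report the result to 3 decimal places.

The posterior is Dirichlet(αᵢ + nᵢ) = Dirichlet(16, 19, 20, 22).
For a Dirichlet(a₁,…,a_K) with all aᵢ > 1, the mode has j-th component (aⱼ − 1)/(Σaᵢ − K).
Here Σaᵢ = 77 and K = 4, so p_3 = (20 − 1)/(77 − 4) = 19/73 ≈ 0.260.

MAP estimate: 0.260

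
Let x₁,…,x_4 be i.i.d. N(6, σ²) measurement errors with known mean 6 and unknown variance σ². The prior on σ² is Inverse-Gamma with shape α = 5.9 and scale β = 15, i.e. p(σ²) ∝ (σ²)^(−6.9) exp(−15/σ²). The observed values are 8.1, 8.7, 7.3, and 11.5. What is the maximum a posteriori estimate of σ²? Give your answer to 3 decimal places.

Sum of squared deviations about the known mean: SS = (8.1−6)² + (8.7−6)² + (7.3−6)² + (11.5−6)² = 43.64.
The Normal likelihood contributes (σ²)^(−n/2) exp(−SS/(2σ²)), so the posterior is Inverse-Gamma(α + n/2, β + SS/2) = Inverse-Gamma(7.9, 36.82).
The mode of Inverse-Gamma(a, b) is b/(a+1) = 36.82/8.9 ≈ 4.137.

σ̂²_MAP = 4.137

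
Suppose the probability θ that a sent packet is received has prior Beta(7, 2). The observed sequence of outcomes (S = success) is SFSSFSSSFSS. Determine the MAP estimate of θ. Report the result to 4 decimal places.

Prior: Beta(7, 2).
Data: 8 successes in 11 trials (from the sequence). The binomial likelihood contributes θ^8(1−θ)^3, so the posterior is Beta(7+8, 2+3) = Beta(15, 5).
For Beta(a, b) with a, b > 1 the mode is (a−1)/(a+b−2) = 14/18 ≈ 0.7778.

θ̂_MAP = 0.7778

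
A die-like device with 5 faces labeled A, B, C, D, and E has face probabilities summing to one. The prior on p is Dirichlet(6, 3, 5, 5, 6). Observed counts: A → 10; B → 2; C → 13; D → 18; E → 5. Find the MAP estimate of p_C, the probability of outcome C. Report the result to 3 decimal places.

The posterior is Dirichlet(αᵢ + nᵢ) = Dirichlet(16, 5, 18, 23, 11).
For a Dirichlet(a₁,…,a_K) with all aᵢ > 1, the mode has j-th component (aⱼ − 1)/(Σaᵢ − K).
Here Σaᵢ = 73 and K = 5, so p_C = (18 − 1)/(73 − 5) = 17/68 ≈ 0.250.

MAP estimate of p_C = 0.250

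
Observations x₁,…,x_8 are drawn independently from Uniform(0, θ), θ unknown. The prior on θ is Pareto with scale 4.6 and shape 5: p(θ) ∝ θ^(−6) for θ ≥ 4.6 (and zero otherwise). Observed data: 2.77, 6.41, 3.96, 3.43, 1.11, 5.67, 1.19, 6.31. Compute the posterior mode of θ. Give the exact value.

The Uniform(0, θ) likelihood is θ^(−n) for θ ≥ max(xᵢ), zero otherwise. Here max(xᵢ) = 6.41.
Posterior ∝ θ^(−6) · θ^(−8) = θ^(−14) on θ ≥ max(4.6, 6.41) = 6.41.
This density is strictly decreasing in θ, so the posterior mode lies at the lower boundary of the support.

θ̂_MAP = 6.41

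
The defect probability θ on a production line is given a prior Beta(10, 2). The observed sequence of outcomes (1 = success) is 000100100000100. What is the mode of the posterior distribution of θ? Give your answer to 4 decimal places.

Prior: Beta(10, 2).
Data: 3 successes in 15 trials (from the sequence). The binomial likelihood contributes θ^3(1−θ)^12, so the posterior is Beta(10+3, 2+12) = Beta(13, 14).
For Beta(a, b) with a, b > 1 the mode is (a−1)/(a+b−2) = 12/25 ≈ 0.4800.

θ̂_MAP = 0.4800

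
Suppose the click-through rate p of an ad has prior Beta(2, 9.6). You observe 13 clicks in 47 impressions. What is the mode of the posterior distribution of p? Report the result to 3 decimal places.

p̂_MAP = 0.247

Prior: Beta(2, 9.6).
Data: 13 successes in 47 trials. The binomial likelihood contributes p^13(1−p)^34, so the posterior is Beta(2+13, 9.6+34) = Beta(15, 43.6).
For Beta(a, b) with a, b > 1 the mode is (a−1)/(a+b−2) = 14/56.6 ≈ 0.247.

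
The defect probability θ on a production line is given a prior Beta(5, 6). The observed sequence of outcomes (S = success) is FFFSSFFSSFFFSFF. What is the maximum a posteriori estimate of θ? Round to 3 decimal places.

Prior: Beta(5, 6).
Data: 5 successes in 15 trials (from the sequence). The binomial likelihood contributes θ^5(1−θ)^10, so the posterior is Beta(5+5, 6+10) = Beta(10, 16).
For Beta(a, b) with a, b > 1 the mode is (a−1)/(a+b−2) = 9/24 ≈ 0.375.

θ̂_MAP = 0.375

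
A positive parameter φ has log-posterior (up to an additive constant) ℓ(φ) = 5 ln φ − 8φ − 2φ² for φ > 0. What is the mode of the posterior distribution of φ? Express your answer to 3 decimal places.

φ̂_MAP = 0.500

ℓ'(φ) = 5/φ − 8 − 4φ. Setting this to zero and multiplying by φ: 4φ² + 8φ − 5 = 0.
φ = (−8 + √(8² + 4·4·5)) / (2·4) = (−8 + √144) / 8 = (−8 + 12)/8 = 1/2.
ℓ''(φ) = −5/φ² − 4 < 0, confirming a maximum.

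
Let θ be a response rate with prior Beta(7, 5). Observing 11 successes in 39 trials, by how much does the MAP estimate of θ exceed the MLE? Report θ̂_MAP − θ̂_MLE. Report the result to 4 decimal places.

MAP − MLE = 0.0649

Posterior is Beta(18, 33); MAP = (18−1)/(51−2) = 17/49 ≈ 0.34694.
MLE ignores the prior: θ̂_MLE = k/n = 11/39 ≈ 0.28205.
Difference = 17/49 − 11/39 = 124/1911 ≈ 0.0649.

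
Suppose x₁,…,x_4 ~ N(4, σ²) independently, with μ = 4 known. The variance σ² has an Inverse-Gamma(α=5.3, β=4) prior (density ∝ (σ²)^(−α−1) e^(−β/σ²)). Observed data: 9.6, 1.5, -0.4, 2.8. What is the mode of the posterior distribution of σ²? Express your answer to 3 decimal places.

σ̂²_MAP = 4.001

Sum of squared deviations about the known mean: SS = (9.6−4)² + (1.5−4)² + (-0.4−4)² + (2.8−4)² = 58.41.
The Normal likelihood contributes (σ²)^(−n/2) exp(−SS/(2σ²)), so the posterior is Inverse-Gamma(α + n/2, β + SS/2) = Inverse-Gamma(7.3, 33.205).
The mode of Inverse-Gamma(a, b) is b/(a+1) = 33.205/8.3 ≈ 4.001.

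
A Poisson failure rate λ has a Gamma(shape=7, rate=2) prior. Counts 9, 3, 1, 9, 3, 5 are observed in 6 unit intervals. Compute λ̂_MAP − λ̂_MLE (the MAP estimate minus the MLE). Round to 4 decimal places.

Σxᵢ = 30. Posterior is Gamma(37, 8); MAP = (37−1)/8 = 36/8 ≈ 4.50000.
MLE = x̄ = 30/6 ≈ 5.00000.
Difference = 36/8 − 30/6 = -1/2 ≈ -0.5000.

MAP − MLE = -0.5000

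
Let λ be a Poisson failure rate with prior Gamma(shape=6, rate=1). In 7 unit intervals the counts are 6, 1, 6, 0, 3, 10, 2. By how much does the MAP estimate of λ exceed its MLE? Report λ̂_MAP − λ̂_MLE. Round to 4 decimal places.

Σxᵢ = 28. Posterior is Gamma(34, 8); MAP = (34−1)/8 = 33/8 ≈ 4.12500.
MLE = x̄ = 28/7 ≈ 4.00000.
Difference = 33/8 − 28/7 = 1/8 ≈ 0.1250.

MAP − MLE = 0.1250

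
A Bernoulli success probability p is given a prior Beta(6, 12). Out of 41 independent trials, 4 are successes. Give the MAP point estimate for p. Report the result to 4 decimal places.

p̂_MAP = 0.1579

Prior: Beta(6, 12).
Data: 4 successes in 41 trials. The binomial likelihood contributes p^4(1−p)^37, so the posterior is Beta(6+4, 12+37) = Beta(10, 49).
For Beta(a, b) with a, b > 1 the mode is (a−1)/(a+b−2) = 9/57 ≈ 0.1579.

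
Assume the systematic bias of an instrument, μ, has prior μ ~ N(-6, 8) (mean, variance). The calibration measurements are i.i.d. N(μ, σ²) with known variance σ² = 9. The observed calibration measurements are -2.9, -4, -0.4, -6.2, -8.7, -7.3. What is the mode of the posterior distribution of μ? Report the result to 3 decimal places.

n = 6; x̄ = ((-2.9) + (-4) + (-0.4) + (-6.2) + (-8.7) + (-7.3))/6 = -29.5/6 = -59/12 ≈ -4.9167.
For a Normal prior and Normal likelihood with known variance, the posterior is Normal; its mode equals its mean, the precision-weighted average.
Prior precision 1/σ₀² = 1/8 = 0.125; data precision n/σ² = 6/9 = 2/3.
μ̂ = (0.125·(-6) + (2/3)·(-59/12)) / (0.125 + 2/3) = (-145/36)/(19/24) = -290/57 ≈ -5.088.

μ̂_MAP = -5.088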